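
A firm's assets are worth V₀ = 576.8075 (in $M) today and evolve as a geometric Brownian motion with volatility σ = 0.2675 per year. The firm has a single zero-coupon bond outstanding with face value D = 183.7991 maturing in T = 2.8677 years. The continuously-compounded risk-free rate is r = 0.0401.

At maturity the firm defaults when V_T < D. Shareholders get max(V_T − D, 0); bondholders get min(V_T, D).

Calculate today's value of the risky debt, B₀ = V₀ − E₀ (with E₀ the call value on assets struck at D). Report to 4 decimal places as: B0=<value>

B0=163.7217

With assets at 576.8075 and a single debt payment of 183.7991 at 2.8677 years:
d₁ = [ln(V₀/D) + (r + σ²/2)T] / (σ√T)
   = [ln(576.8075/183.7991) + (0.0401 + 0.5·0.2675²)·2.8677] / (0.2675·√2.8677)
   = [1.143665 + 0.217596] / 0.452992 = 3.005043
d₂ = d₁ − σ√T = 3.005043 − 0.452992 = 2.552051
N(d₁) = 0.998672,  N(d₂) = 0.994645,  e^(−rT) = 0.891371
E₀ = V₀·N(d₁) − D·e^(−rT)·N(d₂)
   = 576.8075·0.998672 − 183.7991·0.891371·0.994645 = 413.085763
B₀ = V₀ − E₀ = 576.8075 − 413.085763 = 163.721737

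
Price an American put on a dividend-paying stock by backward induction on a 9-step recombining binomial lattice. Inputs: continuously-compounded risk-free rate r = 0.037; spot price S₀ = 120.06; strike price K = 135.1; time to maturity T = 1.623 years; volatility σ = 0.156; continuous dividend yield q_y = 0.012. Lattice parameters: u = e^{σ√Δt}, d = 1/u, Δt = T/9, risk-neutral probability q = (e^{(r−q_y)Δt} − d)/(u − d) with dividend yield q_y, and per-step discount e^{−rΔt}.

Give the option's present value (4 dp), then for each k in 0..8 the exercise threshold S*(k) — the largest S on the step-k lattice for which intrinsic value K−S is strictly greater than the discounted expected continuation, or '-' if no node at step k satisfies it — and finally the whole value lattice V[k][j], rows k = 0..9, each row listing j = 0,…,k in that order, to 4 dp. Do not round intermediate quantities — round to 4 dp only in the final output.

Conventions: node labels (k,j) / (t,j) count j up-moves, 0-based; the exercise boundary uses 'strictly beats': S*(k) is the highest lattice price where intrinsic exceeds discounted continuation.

price = 16.9023
boundary = - - 105.1617 112.3642 105.1617 112.3642 105.1617 112.3642 120.0600
tree:
16.9023
22.8312 11.5936
29.9383 16.5007 7.1688
36.6792 22.7358 10.9013 3.7819
42.9879 29.9383 16.0455 6.2464 1.5331
48.8923 36.6792 22.7358 10.0158 2.8131 0.3597
54.4182 42.9879 29.9383 15.4656 5.0646 0.7505 0.0000
59.5899 48.8923 36.6792 22.7358 8.8878 1.5659 0.0000 0.0000
64.4301 54.4182 42.9879 29.9383 15.0400 3.2672 0.0000 0.0000 0.0000
68.9600 59.5899 48.8923 36.6792 22.7358 6.8171 0.0000 0.0000 0.0000 0.0000

Δt=0.18033, u=1.06849, d=0.93590, q=0.51752, disc=e^(-rΔt)=0.99335
k=9 terminal: V=max(K-S,0) → 68.9600 59.5899 48.8923 36.6792 22.7358 6.8171 0.0000 0.0000 0.0000 0.0000
k=8: j=0 S=70.6699 intr=64.4301 cont=63.6844 V=64.4301[EX]; j=1 S=80.6818 intr=54.4182 cont=53.6942 V=54.4182[EX]; j=2 S=92.1121 intr=42.9879 cont=42.2886 V=42.9879[EX]; j=3 S=105.1617 intr=29.9383 cont=29.2672 V=29.9383[EX]; j=4 S=120.0600 intr=15.0400 cont=14.4011 V=15.0400[EX]; j=5 S=137.0690 intr=0.0000 cont=3.2672 V=3.2672[hold]; j=6 S=156.4877 intr=0.0000 cont=0.0000 V=0.0000[hold]; j=7 S=178.6575 intr=0.0000 cont=0.0000 V=0.0000[hold]; j=8 S=203.9680 intr=0.0000 cont=0.0000 V=0.0000[hold]  S*(8)=120.0600
k=7: j=0 S=75.5101 intr=59.5899 cont=58.8547 V=59.5899[EX]; j=1 S=86.2077 intr=48.8923 cont=48.1802 V=48.8923[EX]; j=2 S=98.4208 intr=36.6792 cont=35.9935 V=36.6792[EX]; j=3 S=112.3642 intr=22.7358 cont=22.0803 V=22.7358[EX]; j=4 S=128.2829 intr=6.8171 cont=8.8878 V=8.8878[hold]; j=5 S=146.4569 intr=0.0000 cont=1.5659 V=1.5659[hold]; j=6 S=167.2055 intr=0.0000 cont=0.0000 V=0.0000[hold]; j=7 S=190.8937 intr=0.0000 cont=0.0000 V=0.0000[hold]  S*(7)=112.3642
k=6: j=0 S=80.6818 intr=54.4182 cont=53.6942 V=54.4182[EX]; j=1 S=92.1121 intr=42.9879 cont=42.2886 V=42.9879[EX]; j=2 S=105.1617 intr=29.9383 cont=29.2672 V=29.9383[EX]; j=3 S=120.0600 intr=15.0400 cont=15.4656 V=15.4656[hold]; j=4 S=137.0690 intr=0.0000 cont=5.0646 V=5.0646[hold]; j=5 S=156.4877 intr=0.0000 cont=0.7505 V=0.7505[hold]; j=6 S=178.6575 intr=0.0000 cont=0.0000 V=0.0000[hold]  S*(6)=105.1617
k=5: j=0 S=86.2077 intr=48.8923 cont=48.1802 V=48.8923[EX]; j=1 S=98.4208 intr=36.6792 cont=35.9935 V=36.6792[EX]; j=2 S=112.3642 intr=22.7358 cont=22.2991 V=22.7358[EX]; j=3 S=128.2829 intr=6.8171 cont=10.0158 V=10.0158[hold]; j=4 S=146.4569 intr=0.0000 cont=2.8131 V=2.8131[hold]; j=5 S=167.2055 intr=0.0000 cont=0.3597 V=0.3597[hold]  S*(5)=112.3642
k=4: j=0 S=92.1121 intr=42.9879 cont=42.2886 V=42.9879[EX]; j=1 S=105.1617 intr=29.9383 cont=29.2672 V=29.9383[EX]; j=2 S=120.0600 intr=15.0400 cont=16.0455 V=16.0455[hold]; j=3 S=137.0690 intr=0.0000 cont=6.2464 V=6.2464[hold]; j=4 S=156.4877 intr=0.0000 cont=1.5331 V=1.5331[hold]  S*(4)=105.1617
k=3: j=0 S=98.4208 intr=36.6792 cont=35.9935 V=36.6792[EX]; j=1 S=112.3642 intr=22.7358 cont=22.5972 V=22.7358[EX]; j=2 S=128.2829 intr=6.8171 cont=10.9013 V=10.9013[hold]; j=3 S=146.4569 intr=0.0000 cont=3.7819 V=3.7819[hold]  S*(3)=112.3642
k=2: j=0 S=105.1617 intr=29.9383 cont=29.2672 V=29.9383[EX]; j=1 S=120.0600 intr=15.0400 cont=16.5007 V=16.5007[hold]; j=2 S=137.0690 intr=0.0000 cont=7.1688 V=7.1688[hold]  S*(2)=105.1617
k=1: j=0 S=112.3642 intr=22.7358 cont=22.8312 V=22.8312[hold]; j=1 S=128.2829 intr=6.8171 cont=11.5936 V=11.5936[hold]  S*(1)=-
k=0: j=0 S=120.0600 intr=15.0400 cont=16.9023 V=16.9023[hold]  S*(0)=-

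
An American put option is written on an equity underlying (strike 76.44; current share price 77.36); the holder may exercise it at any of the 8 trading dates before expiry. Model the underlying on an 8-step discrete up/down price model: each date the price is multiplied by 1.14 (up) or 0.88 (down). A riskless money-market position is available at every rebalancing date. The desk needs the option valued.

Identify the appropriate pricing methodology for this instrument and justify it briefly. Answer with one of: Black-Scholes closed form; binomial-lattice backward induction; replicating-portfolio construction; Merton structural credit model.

Key observation: with exercise allowed before expiry on a discrete up/down model (8 steps from spot 77.36), the strike-76.44 put's value must be rolled back through the tree testing early exercise at each node.

framework: binomial-lattice backward induction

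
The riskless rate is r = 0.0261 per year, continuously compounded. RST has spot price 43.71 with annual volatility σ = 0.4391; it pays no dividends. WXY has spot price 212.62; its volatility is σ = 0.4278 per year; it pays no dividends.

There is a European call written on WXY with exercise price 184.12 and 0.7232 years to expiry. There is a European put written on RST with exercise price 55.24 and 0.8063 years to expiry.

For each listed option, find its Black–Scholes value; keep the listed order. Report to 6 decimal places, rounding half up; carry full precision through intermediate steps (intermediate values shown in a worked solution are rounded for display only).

price(WXY call K=184.12) = 47.112878
price(RST put K=55.24) = 13.902472

[WXY call K=184.12]
σ√T = 0.4278·√0.7232 = 0.363806
d₁ = (ln(S/K) + (r+σ²/2)T) / (σ√T) = (ln(212.62/184.12) + (0.0261+0.4278²/2)·0.7232) / 0.363806 = (0.143919 + 0.085053) / 0.363806 = 0.629379
d₂ = d₁ − σ√T = 0.629379 − 0.363806 = 0.265572
e^{−rT} = 0.981302
N(d₁) = 0.735449,  N(d₂) = 0.604716
price = S·N(d₁) − K·e^{−rT}·N(d₂) = 156.371249 − 109.258371 = 47.112878
[RST put K=55.24]
σ√T = 0.4391·√0.8063 = 0.394286
d₁ = (ln(S/K) + (r+σ²/2)T) / (σ√T) = (ln(43.71/55.24) + (0.0261+0.4391²/2)·0.8063) / 0.394286 = (-0.234110 + 0.098775) / 0.394286 = -0.343241
d₂ = d₁ − σ√T = -0.343241 − 0.394286 = -0.737527
e^{−rT} = 0.979175
N(−d₁) = 0.634291,  N(−d₂) = 0.769599
price = K·e^{−rT}·N(−d₂) − S·N(−d₁) = 41.627345 − 27.724872 = 13.902472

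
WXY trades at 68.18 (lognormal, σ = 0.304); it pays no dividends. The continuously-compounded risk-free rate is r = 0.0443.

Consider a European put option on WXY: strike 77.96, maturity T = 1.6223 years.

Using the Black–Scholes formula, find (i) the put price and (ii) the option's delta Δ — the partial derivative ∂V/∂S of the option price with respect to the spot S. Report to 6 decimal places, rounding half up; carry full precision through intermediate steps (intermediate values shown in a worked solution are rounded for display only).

price = 13.126254
Δ = -0.486828

σ√T = 0.304·√1.6223 = 0.387203
d₁ = (ln(S/K) + (r+σ²/2)T) / (σ√T) = (ln(68.18/77.96) + (0.0443+0.304²/2)·1.6223) / 0.387203 = (-0.134045 + 0.146831) / 0.387203 = 0.033023
d₂ = d₁ − σ√T = 0.033023 − 0.387203 = -0.354181
e^{−rT} = 0.930654
N(−d₁) = 0.486828,  N(−d₂) = 0.638398
Put price V = K·e^{−rT}·N(−d₂) − S·N(−d₁) = 46.318202 − 33.191948 = 13.126254
Δ = −N(−d₁) = -0.486828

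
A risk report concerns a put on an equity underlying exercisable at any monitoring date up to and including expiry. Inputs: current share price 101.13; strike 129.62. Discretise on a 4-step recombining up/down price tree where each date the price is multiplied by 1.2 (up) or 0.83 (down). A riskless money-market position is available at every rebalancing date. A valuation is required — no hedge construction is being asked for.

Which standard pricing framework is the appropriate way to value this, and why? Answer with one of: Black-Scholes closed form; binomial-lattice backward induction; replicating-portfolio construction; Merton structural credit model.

framework: binomial-lattice backward induction

Key observation: an American put (K = 129.62, S₀ = 101.13) on a 4-date tree has no closed form — the optimal stopping decision is embedded and must be resolved recursively from expiry.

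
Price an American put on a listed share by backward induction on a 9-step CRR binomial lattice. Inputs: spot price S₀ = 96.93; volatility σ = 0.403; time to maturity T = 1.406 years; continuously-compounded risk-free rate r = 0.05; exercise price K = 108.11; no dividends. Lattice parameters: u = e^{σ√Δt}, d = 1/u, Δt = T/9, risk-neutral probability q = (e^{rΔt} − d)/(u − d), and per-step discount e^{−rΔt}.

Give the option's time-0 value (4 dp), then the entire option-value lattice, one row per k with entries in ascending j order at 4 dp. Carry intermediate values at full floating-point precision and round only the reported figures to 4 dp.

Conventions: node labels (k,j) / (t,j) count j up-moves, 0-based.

Δt=0.15622  u=1.17267  d=0.85275  q=0.48477  discount=0.99222
step 9 (expiry): payoffs max(K−S,0) = 84.9965 76.3251 64.4007 48.0026 25.4527 0.0000 0.0000 0.0000 0.0000 0.0000
k=8: (k=8,j=0): S=27.1046, K−S=81.0054, hold=80.1642 ⇒ V=81.0054 exercise | (k=8,j=1): S=37.2732, K−S=70.8368, hold=69.9956 ⇒ V=70.8368 exercise | (k=8,j=2): S=51.2567, K−S=56.8533, hold=56.0121 ⇒ V=56.8533 exercise | (k=8,j=3): S=70.4863, K−S=37.6237, hold=36.7826 ⇒ V=37.6237 exercise | (k=8,j=4): S=96.9300, K−S=11.1800, hold=13.0118 ⇒ V=13.0118 continue | (k=8,j=5): S=133.2944, K−S=0.0000, hold=0.0000 ⇒ V=0.0000 continue | (k=8,j=6): S=183.3013, K−S=0.0000, hold=0.0000 ⇒ V=0.0000 continue | (k=8,j=7): S=252.0689, K−S=0.0000, hold=0.0000 ⇒ V=0.0000 continue | (k=8,j=8): S=346.6355, K−S=0.0000, hold=0.0000 ⇒ V=0.0000 continue
k=7: (k=7,j=0): S=31.7849, K−S=76.3251, hold=75.4840 ⇒ V=76.3251 exercise | (k=7,j=1): S=43.7093, K−S=64.4007, hold=63.5595 ⇒ V=64.4007 exercise | (k=7,j=2): S=60.1074, K−S=48.0026, hold=47.1615 ⇒ V=48.0026 exercise | (k=7,j=3): S=82.6573, K−S=25.4527, hold=25.4926 ⇒ V=25.4926 continue | (k=7,j=4): S=113.6672, K−S=0.0000, hold=6.6519 ⇒ V=6.6519 continue | (k=7,j=5): S=156.3107, K−S=0.0000, hold=0.0000 ⇒ V=0.0000 continue | (k=7,j=6): S=214.9525, K−S=0.0000, hold=0.0000 ⇒ V=0.0000 continue | (k=7,j=7): S=295.5944, K−S=0.0000, hold=0.0000 ⇒ V=0.0000 continue
k=6: (k=6,j=0): S=37.2732, K−S=70.8368, hold=69.9956 ⇒ V=70.8368 exercise | (k=6,j=1): S=51.2567, K−S=56.8533, hold=56.0121 ⇒ V=56.8533 exercise | (k=6,j=2): S=70.4863, K−S=37.6237, hold=36.8018 ⇒ V=37.6237 exercise | (k=6,j=3): S=96.9300, K−S=11.1800, hold=16.2318 ⇒ V=16.2318 continue | (k=6,j=4): S=133.2944, K−S=0.0000, hold=3.4006 ⇒ V=3.4006 continue | (k=6,j=5): S=183.3013, K−S=0.0000, hold=0.0000 ⇒ V=0.0000 continue | (k=6,j=6): S=252.0689, K−S=0.0000, hold=0.0000 ⇒ V=0.0000 continue
k=5: (k=5,j=0): S=43.7093, K−S=64.4007, hold=63.5595 ⇒ V=64.4007 exercise | (k=5,j=1): S=60.1074, K−S=48.0026, hold=47.1615 ⇒ V=48.0026 exercise | (k=5,j=2): S=82.6573, K−S=25.4527, hold=27.0414 ⇒ V=27.0414 continue | (k=5,j=3): S=113.6672, K−S=0.0000, hold=9.9337 ⇒ V=9.9337 continue | (k=5,j=4): S=156.3107, K−S=0.0000, hold=1.7384 ⇒ V=1.7384 continue | (k=5,j=5): S=214.9525, K−S=0.0000, hold=0.0000 ⇒ V=0.0000 continue
k=4: (k=4,j=0): S=51.2567, K−S=56.8533, hold=56.0121 ⇒ V=56.8533 exercise | (k=4,j=1): S=70.4863, K−S=37.6237, hold=37.5468 ⇒ V=37.6237 exercise | (k=4,j=2): S=96.9300, K−S=11.1800, hold=18.6022 ⇒ V=18.6022 continue | (k=4,j=3): S=133.2944, K−S=0.0000, hold=5.9144 ⇒ V=5.9144 continue | (k=4,j=4): S=183.3013, K−S=0.0000, hold=0.8887 ⇒ V=0.8887 continue
k=3: (k=3,j=0): S=60.1074, K−S=48.0026, hold=47.1615 ⇒ V=48.0026 exercise | (k=3,j=1): S=82.6573, K−S=25.4527, hold=28.1816 ⇒ V=28.1816 continue | (k=3,j=2): S=113.6672, K−S=0.0000, hold=12.3546 ⇒ V=12.3546 continue | (k=3,j=3): S=156.3107, K−S=0.0000, hold=3.4510 ⇒ V=3.4510 continue
k=2: (k=2,j=0): S=70.4863, K−S=37.6237, hold=38.0952 ⇒ V=38.0952 continue | (k=2,j=1): S=96.9300, K−S=11.1800, hold=20.3495 ⇒ V=20.3495 continue | (k=2,j=2): S=133.2944, K−S=0.0000, hold=7.9758 ⇒ V=7.9758 continue
k=1: (k=1,j=0): S=82.6573, K−S=25.4527, hold=29.2631 ⇒ V=29.2631 continue | (k=1,j=1): S=113.6672, K−S=0.0000, hold=14.2394 ⇒ V=14.2394 continue
k=0: (k=0,j=0): S=96.9300, K−S=11.1800, hold=21.8090 ⇒ V=21.8090 continue

price = 21.8090
tree:
21.8090
29.2631 14.2394
38.0952 20.3495 7.9758
48.0026 28.1816 12.3546 3.4510
56.8533 37.6237 18.6022 5.9144 0.8887
64.4007 48.0026 27.0414 9.9337 1.7384 0.0000
70.8368 56.8533 37.6237 16.2318 3.4006 0.0000 0.0000
76.3251 64.4007 48.0026 25.4926 6.6519 0.0000 0.0000 0.0000
81.0054 70.8368 56.8533 37.6237 13.0118 0.0000 0.0000 0.0000 0.0000
84.9965 76.3251 64.4007 48.0026 25.4527 0.0000 0.0000 0.0000 0.0000 0.0000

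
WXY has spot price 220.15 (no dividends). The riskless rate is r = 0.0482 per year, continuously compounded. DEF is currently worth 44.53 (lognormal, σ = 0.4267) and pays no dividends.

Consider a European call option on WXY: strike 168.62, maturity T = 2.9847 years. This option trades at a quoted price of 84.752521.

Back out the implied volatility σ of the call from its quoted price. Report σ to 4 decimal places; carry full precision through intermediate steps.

At σ = 0.2945 the Black–Scholes value reproduces the quote:
σ√T = 0.2945·√2.9847 = 0.508787
d₁ = (ln(S/K) + (r+σ²/2)T) / (σ√T) = (ln(220.15/168.62) + (0.0482+0.2945²/2)·2.9847) / 0.508787 = (0.266661 + 0.273294) / 0.508787 = 1.061262
d₂ = d₁ − σ√T = 1.061262 − 0.508787 = 0.552476
e^{−rT} = 0.866007
N(d₁) = 0.855715,  N(d₂) = 0.709689
V = S·N(d₁) − K·e^{−rT}·N(d₂) = 188.385568 − 103.633046 = 84.752521 (equal to the quote); since ∂V/∂σ > 0 for all σ, the implied volatility is unique

sigma = 0.2945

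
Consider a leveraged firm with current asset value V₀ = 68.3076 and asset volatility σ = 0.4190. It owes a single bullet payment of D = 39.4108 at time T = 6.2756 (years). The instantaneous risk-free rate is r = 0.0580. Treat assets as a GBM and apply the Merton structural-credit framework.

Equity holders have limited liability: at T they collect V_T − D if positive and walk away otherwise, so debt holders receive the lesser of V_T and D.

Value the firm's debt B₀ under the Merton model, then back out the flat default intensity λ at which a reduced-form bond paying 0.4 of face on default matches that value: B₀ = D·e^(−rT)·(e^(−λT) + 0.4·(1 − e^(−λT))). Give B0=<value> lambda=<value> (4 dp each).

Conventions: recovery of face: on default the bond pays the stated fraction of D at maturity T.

Work the structural quantities from V₀ = 68.3076 against face 39.4108:
d₁ = [ln(V₀/D) + (r + σ²/2)T] / (σ√T)
   = [ln(68.3076/39.4108) + (0.0580 + 0.5·0.4190²)·6.2756] / (0.4190·√6.2756)
   = [0.549981 + 0.914860] / 1.049643 = 1.395561
d₂ = d₁ − σ√T = 1.395561 − 1.049643 = 0.345918
N(d₁) = 0.918577,  N(d₂) = 0.635298,  e^(−rT) = 0.694902
E₀ = V₀·N(d₁) − D·e^(−rT)·N(d₂)
   = 68.3076·0.918577 − 39.4108·0.694902·0.635298 = 45.347097
B₀ = V₀ − E₀ = 68.3076 − 45.347097 = 22.960503
e^(−λT) = (B₀·e^(rT)/D − 0.4)/(1 − 0.4) = (22.9605·1.439052/39.4108 − 0.4)/0.6 = 0.73063903
λ = −ln(0.73063903)/6.2756 = 0.050009

B0=22.9605 lambda=0.0500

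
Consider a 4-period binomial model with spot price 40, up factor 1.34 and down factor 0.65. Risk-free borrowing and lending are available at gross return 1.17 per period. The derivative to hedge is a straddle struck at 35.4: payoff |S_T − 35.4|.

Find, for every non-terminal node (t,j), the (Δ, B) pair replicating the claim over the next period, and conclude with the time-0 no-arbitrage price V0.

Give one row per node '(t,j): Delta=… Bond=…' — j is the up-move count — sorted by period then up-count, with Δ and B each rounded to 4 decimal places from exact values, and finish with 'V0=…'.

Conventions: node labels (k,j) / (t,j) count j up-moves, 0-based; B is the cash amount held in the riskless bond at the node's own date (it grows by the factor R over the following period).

Risk-neutral probability p* = (R−d)/(u−d) = (1.17−0.65)/(1.34−0.65) = 0.7536.
At maturity the claim pays: V(4,0)=28.2597, V(4,1)=20.6801, V(4,2)=5.0544, V(4,3)=27.1587, V(4,4)=93.5672
Node (3,0) S=10.9850: V=(p*·20.6801+(1−p*)·28.2597)/1.17=19.2714; Δ=(20.6801−28.2597)/(14.7199−7.1402)=-1.0000; B=V−Δ·S=30.2564
Node (3,1) S=22.6460: V=(p*·5.0544+(1−p*)·20.6801)/1.17=7.6104; Δ=(5.0544−20.6801)/(30.3456−14.7199)=-1.0000; B=V−Δ·S=30.2564
Node (3,2) S=46.6856: V=(p*·27.1587+(1−p*)·5.0544)/1.17=18.5579; Δ=(27.1587−5.0544)/(62.5587−30.3456)=0.6862; B=V−Δ·S=-13.4774
Node (3,3) S=96.2442: V=(p*·93.5672+(1−p*)·27.1587)/1.17=65.9877; Δ=(93.5672−27.1587)/(128.9672−62.5587)=1.0000; B=V−Δ·S=-30.2564
Node (2,0) S=16.9000: V=(p*·7.6104+(1−p*)·19.2714)/1.17=8.9602; Δ=(7.6104−19.2714)/(22.6460−10.9850)=-1.0000; B=V−Δ·S=25.8602
Node (2,1) S=34.8400: V=(p*·18.5579+(1−p*)·7.6104)/1.17=13.5561; Δ=(18.5579−7.6104)/(46.6856−22.6460)=0.4554; B=V−Δ·S=-2.3098
Node (2,2) S=71.8240: V=(p*·65.9877+(1−p*)·18.5579)/1.17=46.4121; Δ=(65.9877−18.5579)/(96.2442−46.6856)=0.9570; B=V−Δ·S=-22.3269
Node (1,0) S=26.0000: V=(p*·13.5561+(1−p*)·8.9602)/1.17=10.6186; Δ=(13.5561−8.9602)/(34.8400−16.9000)=0.2562; B=V−Δ·S=3.9578
Node (1,1) S=53.6000: V=(p*·46.4121+(1−p*)·13.5561)/1.17=32.7497; Δ=(46.4121−13.5561)/(71.8240−34.8400)=0.8884; B=V−Δ·S=-14.8676
Node (0,0) S=40.0000: V=(p*·32.7497+(1−p*)·10.6186)/1.17=23.3309; Δ=(32.7497−10.6186)/(53.6000−26.0000)=0.8018; B=V−Δ·S=-8.7431
As a check, the time-0 holding Δ(0,0)·S0 + B(0,0) comes to 23.3309 — exactly V0.

(0,0): Delta=0.8018 Bond=-8.7431
(1,0): Delta=0.2562 Bond=3.9578
(1,1): Delta=0.8884 Bond=-14.8676
(2,0): Delta=-1.0000 Bond=25.8602
(2,1): Delta=0.4554 Bond=-2.3098
(2,2): Delta=0.9570 Bond=-22.3269
(3,0): Delta=-1.0000 Bond=30.2564
(3,1): Delta=-1.0000 Bond=30.2564
(3,2): Delta=0.6862 Bond=-13.4774
(3,3): Delta=1.0000 Bond=-30.2564
V0=23.3309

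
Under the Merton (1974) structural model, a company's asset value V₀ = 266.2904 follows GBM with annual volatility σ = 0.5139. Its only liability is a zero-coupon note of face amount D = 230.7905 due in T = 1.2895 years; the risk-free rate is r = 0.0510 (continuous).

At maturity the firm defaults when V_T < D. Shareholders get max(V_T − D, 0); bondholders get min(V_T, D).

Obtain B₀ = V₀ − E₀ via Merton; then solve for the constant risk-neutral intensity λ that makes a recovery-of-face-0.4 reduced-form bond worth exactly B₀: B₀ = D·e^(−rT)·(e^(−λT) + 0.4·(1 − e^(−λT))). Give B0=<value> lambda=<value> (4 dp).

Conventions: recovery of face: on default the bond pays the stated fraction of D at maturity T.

B0=182.4357 lambda=0.2331

With assets at 266.2904 and a single debt payment of 230.7905 at 1.2895 years:
d₁ = [ln(V₀/D) + (r + σ²/2)T] / (σ√T)
   = [ln(266.2904/230.7905) + (0.0510 + 0.5·0.5139²)·1.2895] / (0.5139·√1.2895)
   = [0.143077 + 0.236039] / 0.583565 = 0.649654
d₂ = d₁ − σ√T = 0.649654 − 0.583565 = 0.066089
N(d₁) = 0.742042,  N(d₂) = 0.526347,  e^(−rT) = 0.936351
E₀ = V₀·N(d₁) − D·e^(−rT)·N(d₂)
   = 266.2904·0.742042 − 230.7905·0.936351·0.526347 = 83.854695
B₀ = V₀ − E₀ = 266.2904 − 83.854695 = 182.435705
e^(−λT) = (B₀·e^(rT)/D − 0.4)/(1 − 0.4) = (182.4357·1.067975/230.7905 − 0.4)/0.6 = 0.74035832
λ = −ln(0.74035832)/1.2895 = 0.233130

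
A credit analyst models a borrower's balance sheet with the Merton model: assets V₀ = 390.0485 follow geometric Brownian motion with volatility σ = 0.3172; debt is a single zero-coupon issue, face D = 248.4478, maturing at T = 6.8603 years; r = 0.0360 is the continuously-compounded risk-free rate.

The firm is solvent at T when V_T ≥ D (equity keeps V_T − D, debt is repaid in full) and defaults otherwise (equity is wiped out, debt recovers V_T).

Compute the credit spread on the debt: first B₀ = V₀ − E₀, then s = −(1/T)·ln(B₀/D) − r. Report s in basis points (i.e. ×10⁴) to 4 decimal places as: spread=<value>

With assets at 390.0485 and a single debt payment of 248.4478 at 6.8603 years:
d₁ = [ln(V₀/D) + (r + σ²/2)T] / (σ√T)
   = [ln(390.0485/248.4478) + (0.0360 + 0.5·0.3172²)·6.8603] / (0.3172·√6.8603)
   = [0.451038 + 0.592098] / 0.830816 = 1.255557
d₂ = d₁ − σ√T = 1.255557 − 0.830816 = 0.424741
N(d₁) = 0.895362,  N(d₂) = 0.664487,  e^(−rT) = 0.781164
E₀ = V₀·N(d₁) − D·e^(−rT)·N(d₂)
   = 390.0485·0.895362 − 248.4478·0.781164·0.664487 = 220.271874
B₀ = V₀ − E₀ = 390.0485 − 220.271874 = 169.776626
spread = −(1/T)·ln(B₀/D) − r = −(1/6.8603)·ln(169.776626/248.4478) − 0.0360 = 0.01950036
in basis points: 0.01950036 × 10⁴ = 195.0036 bp

spread=195.0036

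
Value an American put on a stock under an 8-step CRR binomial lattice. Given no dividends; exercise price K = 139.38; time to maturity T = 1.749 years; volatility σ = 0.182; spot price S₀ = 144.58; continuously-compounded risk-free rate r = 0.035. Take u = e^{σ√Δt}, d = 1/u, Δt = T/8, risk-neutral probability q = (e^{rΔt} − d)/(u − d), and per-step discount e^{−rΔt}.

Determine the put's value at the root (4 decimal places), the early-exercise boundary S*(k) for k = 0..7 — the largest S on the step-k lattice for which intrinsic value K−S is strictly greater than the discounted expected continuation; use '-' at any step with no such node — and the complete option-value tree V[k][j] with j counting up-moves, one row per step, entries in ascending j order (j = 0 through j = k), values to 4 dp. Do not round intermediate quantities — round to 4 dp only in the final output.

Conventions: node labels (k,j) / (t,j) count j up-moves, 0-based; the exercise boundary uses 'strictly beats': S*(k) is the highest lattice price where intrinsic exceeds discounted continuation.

price = 8.2271
boundary = - - - 112.0044 102.8673 112.0044 121.9531 112.0044
tree:
8.2271
12.6998 4.2817
18.9923 7.1656 1.7229
27.3756 11.6498 3.1942 0.4107
36.5127 18.2689 5.8035 0.8690 0.0000
44.9044 27.3756 10.2581 1.8390 0.0000 0.0000
52.6116 36.5127 17.4269 3.8916 0.0000 0.0000 0.0000
59.6900 44.9044 27.3756 8.2352 0.0000 0.0000 0.0000 0.0000
66.1909 52.6116 36.5127 17.4269 0.0000 0.0000 0.0000 0.0000 0.0000

Δt=0.21863, u=1.08882, d=0.91842, q=0.52382, disc=e^(-rΔt)=0.99238
k=8 terminal: V=max(K-S,0) → 66.1909 52.6116 36.5127 17.4269 0.0000 0.0000 0.0000 0.0000 0.0000
k=7: j=0 S=79.6900 intr=59.6900 cont=58.6275 V=59.6900[EX]; j=1 S=94.4756 intr=44.9044 cont=43.8420 V=44.9044[EX]; j=2 S=112.0044 intr=27.3756 cont=26.3132 V=27.3756[EX]; j=3 S=132.7854 intr=6.5946 cont=8.2352 V=8.2352[hold]; j=4 S=157.4222 intr=0.0000 cont=0.0000 V=0.0000[hold]; j=5 S=186.6300 intr=0.0000 cont=0.0000 V=0.0000[hold]; j=6 S=221.2570 intr=0.0000 cont=0.0000 V=0.0000[hold]; j=7 S=262.3086 intr=0.0000 cont=0.0000 V=0.0000[hold]  S*(7)=112.0044
k=6: j=0 S=86.7684 intr=52.6116 cont=51.5491 V=52.6116[EX]; j=1 S=102.8673 intr=36.5127 cont=35.4503 V=36.5127[EX]; j=2 S=121.9531 intr=17.4269 cont=17.2173 V=17.4269[EX]; j=3 S=144.5800 intr=0.0000 cont=3.8916 V=3.8916[hold]; j=4 S=171.4051 intr=0.0000 cont=0.0000 V=0.0000[hold]; j=5 S=203.2073 intr=0.0000 cont=0.0000 V=0.0000[hold]; j=6 S=240.9100 intr=0.0000 cont=0.0000 V=0.0000[hold]  S*(6)=121.9531
k=5: j=0 S=94.4756 intr=44.9044 cont=43.8420 V=44.9044[EX]; j=1 S=112.0044 intr=27.3756 cont=26.3132 V=27.3756[EX]; j=2 S=132.7854 intr=6.5946 cont=10.2581 V=10.2581[hold]; j=3 S=157.4222 intr=0.0000 cont=1.8390 V=1.8390[hold]; j=4 S=186.6300 intr=0.0000 cont=0.0000 V=0.0000[hold]; j=5 S=221.2570 intr=0.0000 cont=0.0000 V=0.0000[hold]  S*(5)=112.0044
k=4: j=0 S=102.8673 intr=36.5127 cont=35.4503 V=36.5127[EX]; j=1 S=121.9531 intr=17.4269 cont=18.2689 V=18.2689[hold]; j=2 S=144.5800 intr=0.0000 cont=5.8035 V=5.8035[hold]; j=3 S=171.4051 intr=0.0000 cont=0.8690 V=0.8690[hold]; j=4 S=203.2073 intr=0.0000 cont=0.0000 V=0.0000[hold]  S*(4)=102.8673
k=3: j=0 S=112.0044 intr=27.3756 cont=26.7509 V=27.3756[EX]; j=1 S=132.7854 intr=6.5946 cont=11.6498 V=11.6498[hold]; j=2 S=157.4222 intr=0.0000 cont=3.1942 V=3.1942[hold]; j=3 S=186.6300 intr=0.0000 cont=0.4107 V=0.4107[hold]  S*(3)=112.0044
k=2: j=0 S=121.9531 intr=17.4269 cont=18.9923 V=18.9923[hold]; j=1 S=144.5800 intr=0.0000 cont=7.1656 V=7.1656[hold]; j=2 S=171.4051 intr=0.0000 cont=1.7229 V=1.7229[hold]  S*(2)=-
k=1: j=0 S=132.7854 intr=6.5946 cont=12.6998 V=12.6998[hold]; j=1 S=157.4222 intr=0.0000 cont=4.2817 V=4.2817[hold]  S*(1)=-
k=0: j=0 S=144.5800 intr=0.0000 cont=8.2271 V=8.2271[hold]  S*(0)=-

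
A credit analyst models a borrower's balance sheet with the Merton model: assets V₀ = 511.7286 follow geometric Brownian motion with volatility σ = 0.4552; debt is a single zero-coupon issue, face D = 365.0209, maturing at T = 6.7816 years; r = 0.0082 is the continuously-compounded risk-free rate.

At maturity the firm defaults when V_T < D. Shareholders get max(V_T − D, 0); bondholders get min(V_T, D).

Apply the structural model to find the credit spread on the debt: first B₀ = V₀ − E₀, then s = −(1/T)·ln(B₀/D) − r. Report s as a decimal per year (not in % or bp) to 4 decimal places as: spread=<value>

With assets at 511.7286 and a single debt payment of 365.0209 at 6.7816 years:
d₁ = [ln(V₀/D) + (r + σ²/2)T] / (σ√T)
   = [ln(511.7286/365.0209) + (0.0082 + 0.5·0.4552²)·6.7816] / (0.4552·√6.7816)
   = [0.337840 + 0.758207] / 1.185409 = 0.924614
d₂ = d₁ − σ√T = 0.924614 − 1.185409 = -0.260795
N(d₁) = 0.822417,  N(d₂) = 0.397125,  e^(−rT) = 0.945909
E₀ = V₀·N(d₁) − D·e^(−rT)·N(d₂)
   = 511.7286·0.822417 − 365.0209·0.945909·0.397125 = 283.736130
B₀ = V₀ − E₀ = 511.7286 − 283.736130 = 227.992470
spread = −(1/T)·ln(B₀/D) − r = −(1/6.7816)·ln(227.992470/365.0209) − 0.0082 = 0.06119985

spread=0.0612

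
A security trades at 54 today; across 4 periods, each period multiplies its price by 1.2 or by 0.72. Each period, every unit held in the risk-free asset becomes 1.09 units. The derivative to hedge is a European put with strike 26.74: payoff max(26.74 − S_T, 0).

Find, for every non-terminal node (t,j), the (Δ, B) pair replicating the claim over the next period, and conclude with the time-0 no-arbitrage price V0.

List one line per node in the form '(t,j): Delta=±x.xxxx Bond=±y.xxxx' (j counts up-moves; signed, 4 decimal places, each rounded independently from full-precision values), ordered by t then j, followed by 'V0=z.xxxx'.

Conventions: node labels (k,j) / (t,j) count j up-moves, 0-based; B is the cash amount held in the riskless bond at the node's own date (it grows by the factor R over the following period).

Arbitrage-free pricing uses the up-move probability p* = (R−d)/(u−d) = 0.7708, discounting each step at R = 1.09.
At maturity the claim pays: V(4,0)=12.2281, V(4,1)=2.5535, V(4,2)=0.0000, V(4,3)=0.0000, V(4,4)=0.0000
(3,0): S=20.1554. Δ = (V_up−V_dn)/(S_up−S_dn) = (2.5535−12.2281)/(24.1865−14.5119) = -1.0000. V = [p*·2.5535 + (1−p*)·12.2281]/1.09 = 4.3767. B = V − Δ·S = 24.5321.
(3,1): S=33.5923. Δ = (V_up−V_dn)/(S_up−S_dn) = (0.0000−2.5535)/(40.3108−24.1865) = -0.1584. V = [p*·0.0000 + (1−p*)·2.5535]/1.09 = 0.5369. B = V − Δ·S = 5.8567.
(3,2): S=55.9872. Δ = (V_up−V_dn)/(S_up−S_dn) = (0.0000−0.0000)/(67.1846−40.3108) = 0.0000. V = [p*·0.0000 + (1−p*)·0.0000]/1.09 = 0.0000. B = V − Δ·S = 0.0000.
(3,3): S=93.3120. Δ = (V_up−V_dn)/(S_up−S_dn) = (0.0000−0.0000)/(111.9744−67.1846) = 0.0000. V = [p*·0.0000 + (1−p*)·0.0000]/1.09 = 0.0000. B = V − Δ·S = 0.0000.
(2,0): S=27.9936. Δ = (V_up−V_dn)/(S_up−S_dn) = (0.5369−4.3767)/(33.5923−20.1554) = -0.2858. V = [p*·0.5369 + (1−p*)·4.3767]/1.09 = 1.2998. B = V − Δ·S = 9.2995.
(2,1): S=46.6560. Δ = (V_up−V_dn)/(S_up−S_dn) = (0.0000−0.5369)/(55.9872−33.5923) = -0.0240. V = [p*·0.0000 + (1−p*)·0.5369]/1.09 = 0.1129. B = V − Δ·S = 1.2313.
(2,2): S=77.7600. Δ = (V_up−V_dn)/(S_up−S_dn) = (0.0000−0.0000)/(93.3120−55.9872) = 0.0000. V = [p*·0.0000 + (1−p*)·0.0000]/1.09 = 0.0000. B = V − Δ·S = 0.0000.
(1,0): S=38.8800. Δ = (V_up−V_dn)/(S_up−S_dn) = (0.1129−1.2998)/(46.6560−27.9936) = -0.0636. V = [p*·0.1129 + (1−p*)·1.2998]/1.09 = 0.3531. B = V − Δ·S = 2.8260.
(1,1): S=64.8000. Δ = (V_up−V_dn)/(S_up−S_dn) = (0.0000−0.1129)/(77.7600−46.6560) = -0.0036. V = [p*·0.0000 + (1−p*)·0.1129]/1.09 = 0.0237. B = V − Δ·S = 0.2589.
(0,0): S=54.0000. Δ = (V_up−V_dn)/(S_up−S_dn) = (0.0237−0.3531)/(64.8000−38.8800) = -0.0127. V = [p*·0.0237 + (1−p*)·0.3531]/1.09 = 0.0910. B = V − Δ·S = 0.7772.
Verification: the root portfolio costs Δ(0,0)·S0 + B(0,0) = 0.0910, matching V0.

(0,0): Delta=-0.0127 Bond=0.7772
(1,0): Delta=-0.0636 Bond=2.8260
(1,1): Delta=-0.0036 Bond=0.2589
(2,0): Delta=-0.2858 Bond=9.2995
(2,1): Delta=-0.0240 Bond=1.2313
(2,2): Delta=0.0000 Bond=0.0000
(3,0): Delta=-1.0000 Bond=24.5321
(3,1): Delta=-0.1584 Bond=5.8567
(3,2): Delta=0.0000 Bond=0.0000
(3,3): Delta=0.0000 Bond=0.0000
V0=0.0910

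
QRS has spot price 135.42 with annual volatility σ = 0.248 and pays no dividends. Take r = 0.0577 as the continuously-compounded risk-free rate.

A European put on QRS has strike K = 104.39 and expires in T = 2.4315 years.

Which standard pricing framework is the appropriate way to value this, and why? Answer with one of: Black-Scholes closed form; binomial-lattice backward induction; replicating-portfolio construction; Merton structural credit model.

framework: Black-Scholes closed form

Key observation: with QRS following a GBM at constant σ and r, the European put struck at 104.39 prices in closed form — nothing here needs a stepwise model or a balance sheet.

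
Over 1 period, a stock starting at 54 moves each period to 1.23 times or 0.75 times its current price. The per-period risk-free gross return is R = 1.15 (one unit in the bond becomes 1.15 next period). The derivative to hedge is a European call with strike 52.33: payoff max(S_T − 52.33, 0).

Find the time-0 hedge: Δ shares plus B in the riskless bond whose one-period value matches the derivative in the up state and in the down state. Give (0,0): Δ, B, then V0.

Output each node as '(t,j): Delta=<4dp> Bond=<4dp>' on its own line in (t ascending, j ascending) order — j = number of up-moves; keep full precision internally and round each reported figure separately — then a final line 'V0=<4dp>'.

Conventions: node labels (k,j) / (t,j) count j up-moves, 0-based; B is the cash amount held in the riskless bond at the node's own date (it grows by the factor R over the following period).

(0,0): Delta=0.5436 Bond=-19.1440
V0=10.2101

Since d<R<u, set p* = (R−d)/(u−d) = 0.8333; price each node as the discounted p*-expectation of its children.
Payoffs at expiry: V(1,0)=0.0000, V(1,1)=14.0900
  t=0,j=0: stock 54.0000 → up 66.4200 (V=14.0900), down 40.5000 (V=0.0000). Price 10.2101; hedge Δ=0.5436, bond B=-19.1440.
Check: Δ(0,0)·S0 + B(0,0) = 10.2101 = V0.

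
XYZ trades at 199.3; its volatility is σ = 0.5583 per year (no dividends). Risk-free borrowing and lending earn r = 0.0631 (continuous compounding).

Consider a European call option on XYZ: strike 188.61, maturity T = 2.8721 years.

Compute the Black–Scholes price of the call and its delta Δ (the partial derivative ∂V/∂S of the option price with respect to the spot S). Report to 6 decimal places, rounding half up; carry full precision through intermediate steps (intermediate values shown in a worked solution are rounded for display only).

price = 87.716261
Δ = 0.765126

σ√T = 0.5583·√2.8721 = 0.946166
d₁ = (ln(S/K) + (r+σ²/2)T) / (σ√T) = (ln(199.3/188.61) + (0.0631+0.5583²/2)·2.8721) / 0.946166 = (0.055130 + 0.628845) / 0.946166 = 0.722891
d₂ = d₁ − σ√T = 0.722891 − 0.946166 = -0.223276
e^{−rT} = 0.834244
N(d₁) = 0.765126,  N(d₂) = 0.411660
Call price V = S·N(d₁) − K·e^{−rT}·N(d₂) = 152.489697 − 64.773435 = 87.716261
Δ = N(d₁) = 0.765126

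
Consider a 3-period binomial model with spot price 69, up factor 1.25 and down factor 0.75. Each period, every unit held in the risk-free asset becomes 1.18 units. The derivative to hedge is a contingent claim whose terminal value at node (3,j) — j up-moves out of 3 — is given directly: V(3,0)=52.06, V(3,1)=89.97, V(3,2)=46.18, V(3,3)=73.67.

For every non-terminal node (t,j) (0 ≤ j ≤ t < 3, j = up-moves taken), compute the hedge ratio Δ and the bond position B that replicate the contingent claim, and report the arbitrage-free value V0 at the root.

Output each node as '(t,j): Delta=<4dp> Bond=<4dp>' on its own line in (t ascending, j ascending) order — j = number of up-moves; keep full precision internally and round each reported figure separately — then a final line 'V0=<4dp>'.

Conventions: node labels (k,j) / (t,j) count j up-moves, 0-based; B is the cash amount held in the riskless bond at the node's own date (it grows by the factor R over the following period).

(0,0): Delta=0.2192 Bond=24.9812
(1,0): Delta=-1.0596 Bond=95.6554
(1,1): Delta=0.3441 Bond=18.7047
(2,0): Delta=1.9535 Bond=-4.0720
(2,1): Delta=-1.3539 Bond=131.9110
(2,2): Delta=0.5100 Bond=4.1907
V0=40.1061

No-arbitrage ⇒ martingale measure with p* = (R−d)/(u−d) = 0.8600.
At maturity the claim pays: V(3,0)=52.0600, V(3,1)=89.9700, V(3,2)=46.1800, V(3,3)=73.6700
  t=2,j=0: stock 38.8125 → up 48.5156 (V=89.9700), down 29.1094 (V=52.0600). Price 71.7480; hedge Δ=1.9535, bond B=-4.0720.
  t=2,j=1: stock 64.6875 → up 80.8594 (V=46.1800), down 48.5156 (V=89.9700). Price 44.3310; hedge Δ=-1.3539, bond B=131.9110.
  t=2,j=2: stock 107.8125 → up 134.7656 (V=73.6700), down 80.8594 (V=46.1800). Price 59.1707; hedge Δ=0.5100, bond B=4.1907.
  t=1,j=0: stock 51.7500 → up 64.6875 (V=44.3310), down 38.8125 (V=71.7480). Price 40.8215; hedge Δ=-1.0596, bond B=95.6554.
  t=1,j=1: stock 86.2500 → up 107.8125 (V=59.1707), down 64.6875 (V=44.3310). Price 48.3840; hedge Δ=0.3441, bond B=18.7047.
  t=0,j=0: stock 69.0000 → up 86.2500 (V=48.3840), down 51.7500 (V=40.8215). Price 40.1061; hedge Δ=0.2192, bond B=24.9812.
Verification: the root portfolio costs Δ(0,0)·S0 + B(0,0) = 40.1061, matching V0.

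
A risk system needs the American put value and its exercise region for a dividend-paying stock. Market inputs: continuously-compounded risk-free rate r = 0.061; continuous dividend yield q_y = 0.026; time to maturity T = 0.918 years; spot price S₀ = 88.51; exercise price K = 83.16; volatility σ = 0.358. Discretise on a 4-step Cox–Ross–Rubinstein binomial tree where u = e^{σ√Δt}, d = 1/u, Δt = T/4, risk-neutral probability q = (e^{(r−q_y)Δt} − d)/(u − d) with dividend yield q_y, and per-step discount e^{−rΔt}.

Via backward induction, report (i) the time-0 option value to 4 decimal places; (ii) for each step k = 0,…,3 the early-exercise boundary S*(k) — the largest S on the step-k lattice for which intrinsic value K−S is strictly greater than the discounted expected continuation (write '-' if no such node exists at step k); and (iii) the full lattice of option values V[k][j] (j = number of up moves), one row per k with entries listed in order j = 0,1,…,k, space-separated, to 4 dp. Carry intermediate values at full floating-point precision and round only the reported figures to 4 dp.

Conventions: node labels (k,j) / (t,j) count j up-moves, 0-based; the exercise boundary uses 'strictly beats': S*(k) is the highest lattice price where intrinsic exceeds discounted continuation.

Δt=0.22950  u=1.18709  d=0.84240  q=0.48063  discount=0.98610
step 4 (expiry): payoffs max(K−S,0) = 38.5883 20.3504 0.0000 0.0000 0.0000
step 3: (k=3,j=0): S=52.9106, K−S=30.2494, hold=29.4081 ⇒ V=30.2494 exercise | (k=3,j=1): S=74.5605, K−S=8.5995, hold=10.4225 ⇒ V=10.4225 continue | (k=3,j=2): S=105.0692, K−S=0.0000, hold=0.0000 ⇒ V=0.0000 continue | (k=3,j=3): S=148.0615, K−S=0.0000, hold=0.0000 ⇒ V=0.0000 continue  boundary S*=52.9106
step 2: (k=2,j=0): S=62.8096, K−S=20.3504, hold=20.4321 ⇒ V=20.4321 continue | (k=2,j=1): S=88.5100, K−S=0.0000, hold=5.3379 ⇒ V=5.3379 continue | (k=2,j=2): S=124.7265, K−S=0.0000, hold=0.0000 ⇒ V=0.0000 continue  boundary S*=-
step 1: (k=1,j=0): S=74.5605, K−S=8.5995, hold=12.9942 ⇒ V=12.9942 continue | (k=1,j=1): S=105.0692, K−S=0.0000, hold=2.7338 ⇒ V=2.7338 continue  boundary S*=-
step 0: (k=0,j=0): S=88.5100, K−S=0.0000, hold=7.9507 ⇒ V=7.9507 continue  boundary S*=-

price = 7.9507
boundary = - - - 52.9106
tree:
7.9507
12.9942 2.7338
20.4321 5.3379 0.0000
30.2494 10.4225 0.0000 0.0000
38.5883 20.3504 0.0000 0.0000 0.0000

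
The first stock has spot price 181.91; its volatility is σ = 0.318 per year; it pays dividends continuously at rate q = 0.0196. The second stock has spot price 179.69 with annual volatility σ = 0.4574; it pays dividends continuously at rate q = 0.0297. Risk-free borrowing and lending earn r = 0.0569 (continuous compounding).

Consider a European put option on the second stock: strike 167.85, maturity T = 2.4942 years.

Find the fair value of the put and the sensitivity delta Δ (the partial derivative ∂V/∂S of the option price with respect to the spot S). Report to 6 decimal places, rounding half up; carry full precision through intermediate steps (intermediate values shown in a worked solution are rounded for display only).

σ√T = 0.4574·√2.4942 = 0.722373
d₁ = (ln(S/K) + (r−q+σ²/2)T) / (σ√T) = (ln(179.69/167.85) + (0.0569−0.0297+0.4574²/2)·2.4942) / 0.722373 = (0.068162 + 0.328754) / 0.722373 = 0.549461
d₂ = d₁ − σ√T = 0.549461 − 0.722373 = -0.172912
e^{−rT} = 0.867691
e^{−qT} = 0.928600
N(−d₁) = 0.291344,  N(−d₂) = 0.568640
Put price V = K·e^{−rT}·N(−d₂) − S·e^{−qT}·N(−d₁) = 82.817758 − 48.613740 = 34.204017
Δ = −e^{−qT}·N(−d₁) = -0.270542

price = 34.204017
Δ = -0.270542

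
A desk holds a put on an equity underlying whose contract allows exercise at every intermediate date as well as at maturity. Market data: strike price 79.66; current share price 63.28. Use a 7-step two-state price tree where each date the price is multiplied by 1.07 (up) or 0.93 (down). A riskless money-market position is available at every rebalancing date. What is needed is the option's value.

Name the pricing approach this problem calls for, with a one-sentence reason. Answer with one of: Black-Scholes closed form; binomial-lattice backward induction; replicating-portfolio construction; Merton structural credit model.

framework: binomial-lattice backward induction

Key observation: the exercise right at every one of the 7 steps is what matters: each node needs max(79.66 − S, continuation), which only the stepwise tree valuation starting from spot 63.28 delivers.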